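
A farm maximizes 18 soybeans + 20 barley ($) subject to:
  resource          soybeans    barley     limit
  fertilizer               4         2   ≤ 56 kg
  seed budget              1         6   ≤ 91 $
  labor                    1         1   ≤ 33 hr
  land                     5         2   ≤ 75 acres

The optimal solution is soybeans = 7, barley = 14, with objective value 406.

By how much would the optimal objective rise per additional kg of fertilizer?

4

Check each constraint at x*: fertilizer 56/56 (tight); seed budget 91/91 (tight); labor 21/33 (slack 12); land 63/75 (slack 12).
By complementary slackness, y = 0 for the non-binding constraints.
Dual feasibility on the basic columns requires 4·y_fertilizer + 1·y_seed budget = 18, 2·y_fertilizer + 6·y_seed budget = 20.
Solving: y_fertilizer = 4, y_seed budget = 2.
Shadow price of fertilizer = 4.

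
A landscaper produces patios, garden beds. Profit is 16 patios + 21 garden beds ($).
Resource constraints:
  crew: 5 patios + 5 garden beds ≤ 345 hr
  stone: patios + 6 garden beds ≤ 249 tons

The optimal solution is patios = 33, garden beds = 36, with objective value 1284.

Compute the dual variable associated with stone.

1

At the optimum: crew uses 345 of 345 (binding); stone uses 249 of 249 (binding).
The binding rows give the dual system: 5·y_crew + 1·y_stone = 16 and 5·y_crew + 6·y_stone = 21.
This yields shadow prices y_crew = 3, y_stone = 1.
Shadow price of stone = 1.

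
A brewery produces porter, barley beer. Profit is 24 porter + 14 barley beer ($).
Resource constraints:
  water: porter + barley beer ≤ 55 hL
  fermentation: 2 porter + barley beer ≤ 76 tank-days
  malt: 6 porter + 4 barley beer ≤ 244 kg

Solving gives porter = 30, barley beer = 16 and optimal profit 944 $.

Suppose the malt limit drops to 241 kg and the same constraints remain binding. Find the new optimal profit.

Binding: fermentation and malt. Non-binding: water (9 unused).
By complementary slackness, y = 0 for the non-binding constraint.
From A_Bᵀ y = c: 2·y_fermentation + 6·y_malt = 24; 1·y_fermentation + 4·y_malt = 14.
→ y_fermentation = 6 and y_malt = 2.
Δz = y_malt·Δb = 2 × (-3) = -6, so new z* = 944 − 6 = 938.

938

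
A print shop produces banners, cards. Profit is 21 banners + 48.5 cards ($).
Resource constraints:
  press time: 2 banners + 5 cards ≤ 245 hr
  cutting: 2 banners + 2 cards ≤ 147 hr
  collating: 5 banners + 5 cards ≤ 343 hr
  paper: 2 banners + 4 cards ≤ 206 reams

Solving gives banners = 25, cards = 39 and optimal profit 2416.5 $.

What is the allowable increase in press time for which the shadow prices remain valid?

12.5

Binding constraints: press time, paper. The basis is B = [[2,5],[2,4]] with det -2.
Per unit increase in press time, x* moves by d = (-2, 1).
The basis stays optimal until banners reaches 0; allowable increase = 12.5 hr.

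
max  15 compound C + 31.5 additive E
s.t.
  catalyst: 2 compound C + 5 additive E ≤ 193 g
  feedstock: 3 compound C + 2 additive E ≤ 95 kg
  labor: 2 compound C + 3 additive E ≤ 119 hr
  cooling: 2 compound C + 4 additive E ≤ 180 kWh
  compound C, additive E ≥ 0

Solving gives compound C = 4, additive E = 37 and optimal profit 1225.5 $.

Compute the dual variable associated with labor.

At the optimum: catalyst uses 193 of 193 (binding); feedstock uses 86 of 95 (slack = 9); labor uses 119 of 119 (binding); cooling uses 156 of 180 (slack = 24).
Since feedstock, cooling are not tight, their duals are 0.
Dual feasibility on the basic columns requires 2·y_catalyst + 2·y_labor = 15, 5·y_catalyst + 3·y_labor = 31.5.
Solving: y_catalyst = 4.5, y_labor = 3.
Shadow price of labor = 3.

3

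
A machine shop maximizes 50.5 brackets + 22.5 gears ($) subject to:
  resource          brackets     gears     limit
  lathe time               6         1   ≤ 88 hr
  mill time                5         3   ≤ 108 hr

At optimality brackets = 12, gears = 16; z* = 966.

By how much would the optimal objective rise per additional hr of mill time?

6.5

Both lathe time and mill time are binding at x*.
Dual feasibility on the basic columns requires 6·y_lathe time + 5·y_mill time = 50.5, 1·y_lathe time + 3·y_mill time = 22.5.
Solving: y_lathe time = 3, y_mill time = 6.5.
Shadow price of mill time = 6.5.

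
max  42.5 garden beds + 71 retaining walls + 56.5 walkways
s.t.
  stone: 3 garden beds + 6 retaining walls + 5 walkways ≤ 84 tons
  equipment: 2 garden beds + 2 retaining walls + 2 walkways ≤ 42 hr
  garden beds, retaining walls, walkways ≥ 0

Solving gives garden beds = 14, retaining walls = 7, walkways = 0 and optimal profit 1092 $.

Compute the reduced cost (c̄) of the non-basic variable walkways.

Both stone and equipment are binding at x*.
Dual feasibility on the basic columns requires 3·y_stone + 2·y_equipment = 42.5, 6·y_stone + 2·y_equipment = 71.
This yields shadow prices y_stone = 9.5, y_equipment = 7.
Reduced cost of walkways: c₃ − yᵀa₃ = 56.5 − (9.5·5 + 7·2) = 56.5 − 61.5 = -5.

-5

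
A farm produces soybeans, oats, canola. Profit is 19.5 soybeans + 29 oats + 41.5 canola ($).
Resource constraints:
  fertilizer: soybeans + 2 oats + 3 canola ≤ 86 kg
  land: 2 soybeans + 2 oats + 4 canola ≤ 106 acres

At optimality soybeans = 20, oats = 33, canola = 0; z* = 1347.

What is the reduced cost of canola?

-7

Both fertilizer and land are binding at x*.
The binding rows give the dual system: 1·y_fertilizer + 2·y_land = 19.5 and 2·y_fertilizer + 2·y_land = 29.
This yields shadow prices y_fertilizer = 9.5, y_land = 5.
Reduced cost of canola: c₃ − yᵀa₃ = 41.5 − (9.5·3 + 5·4) = 41.5 − 48.5 = -7.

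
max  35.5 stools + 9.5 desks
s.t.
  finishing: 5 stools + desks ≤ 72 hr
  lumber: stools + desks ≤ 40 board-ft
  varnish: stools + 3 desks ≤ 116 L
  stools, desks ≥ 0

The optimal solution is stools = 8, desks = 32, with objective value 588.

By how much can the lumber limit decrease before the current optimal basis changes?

25.6

Binding constraints: finishing, lumber. The basis is B = [[5,1],[1,1]] with det 4.
Per unit decrease in lumber, x* moves by d = (0.25, -1.25).
The basis stays optimal until desks reaches 0; allowable decrease = 25.6 board-ft.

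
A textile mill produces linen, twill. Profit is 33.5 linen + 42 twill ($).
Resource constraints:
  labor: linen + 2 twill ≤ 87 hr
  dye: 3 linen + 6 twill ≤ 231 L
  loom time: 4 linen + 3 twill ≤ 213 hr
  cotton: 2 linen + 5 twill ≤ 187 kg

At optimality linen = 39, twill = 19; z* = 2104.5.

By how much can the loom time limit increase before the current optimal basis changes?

Binding constraints: dye, loom time. The basis is B = [[3,6],[4,3]] with det -15.
Per unit increase in loom time, x* moves by d = (0.4, -0.2).
The basis stays optimal until twill reaches 0; allowable increase = 95 hr.

95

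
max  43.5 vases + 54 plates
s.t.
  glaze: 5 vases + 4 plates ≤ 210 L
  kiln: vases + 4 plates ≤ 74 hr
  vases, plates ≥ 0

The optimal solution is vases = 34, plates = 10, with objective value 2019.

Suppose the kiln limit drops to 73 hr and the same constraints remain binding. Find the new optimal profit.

2013

Both glaze and kiln are binding at x*.
Dual feasibility on the basic columns requires 5·y_glaze + 1·y_kiln = 43.5, 4·y_glaze + 4·y_kiln = 54.
Solving: y_glaze = 7.5, y_kiln = 6.
Δz = y_kiln·Δb = 6 × (-1) = -6, so new z* = 2019 − 6 = 2013.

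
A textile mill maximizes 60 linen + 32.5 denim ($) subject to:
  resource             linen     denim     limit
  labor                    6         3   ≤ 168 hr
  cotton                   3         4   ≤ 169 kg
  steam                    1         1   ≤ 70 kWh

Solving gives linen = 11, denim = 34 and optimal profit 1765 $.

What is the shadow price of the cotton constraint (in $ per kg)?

Binding: labor and cotton. Non-binding: steam (25 unused).
By complementary slackness, y = 0 for the non-binding constraint.
The binding rows give the dual system: 6·y_labor + 3·y_cotton = 60 and 3·y_labor + 4·y_cotton = 32.5.
Solving: y_labor = 9.5, y_cotton = 1.
Shadow price of cotton = 1.

1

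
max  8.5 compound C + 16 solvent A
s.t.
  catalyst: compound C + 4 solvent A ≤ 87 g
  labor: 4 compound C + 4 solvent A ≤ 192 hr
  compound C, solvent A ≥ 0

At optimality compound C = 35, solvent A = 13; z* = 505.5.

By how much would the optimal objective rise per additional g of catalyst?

At the optimum: catalyst uses 87 of 87 (binding); labor uses 192 of 192 (binding).
From A_Bᵀ y = c: 1·y_catalyst + 4·y_labor = 8.5; 4·y_catalyst + 4·y_labor = 16.
Solving: y_catalyst = 2.5, y_labor = 1.5.
Shadow price of catalyst = 2.5.

2.5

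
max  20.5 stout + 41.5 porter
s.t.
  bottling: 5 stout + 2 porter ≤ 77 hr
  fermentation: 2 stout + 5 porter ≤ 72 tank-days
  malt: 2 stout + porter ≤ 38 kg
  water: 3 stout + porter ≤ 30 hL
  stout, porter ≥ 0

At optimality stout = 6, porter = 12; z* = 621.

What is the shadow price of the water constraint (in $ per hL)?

Binding: fermentation and water. Non-binding: bottling (23 unused), malt (14 unused).
By complementary slackness, y = 0 for the non-binding constraints.
The binding rows give the dual system: 2·y_fermentation + 3·y_water = 20.5 and 5·y_fermentation + 1·y_water = 41.5.
Solving: y_fermentation = 8, y_water = 1.5.
Shadow price of water = 1.5.

1.5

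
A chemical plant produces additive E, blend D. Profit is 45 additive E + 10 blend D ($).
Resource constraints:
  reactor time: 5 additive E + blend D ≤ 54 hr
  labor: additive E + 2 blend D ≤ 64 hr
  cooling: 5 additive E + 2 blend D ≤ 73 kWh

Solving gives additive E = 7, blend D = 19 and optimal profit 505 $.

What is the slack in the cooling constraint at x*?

0

cooling used = 5·7 + 2·19 = 73; slack = 73 − 73 = 0.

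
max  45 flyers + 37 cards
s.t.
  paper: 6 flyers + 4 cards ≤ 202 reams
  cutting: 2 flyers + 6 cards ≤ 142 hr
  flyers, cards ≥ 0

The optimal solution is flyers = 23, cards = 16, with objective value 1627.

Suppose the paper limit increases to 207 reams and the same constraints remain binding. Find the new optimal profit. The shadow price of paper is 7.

1662

Δb = 5, so new z* = 1627 + (7)·(5) = 1627 + 35 = 1662.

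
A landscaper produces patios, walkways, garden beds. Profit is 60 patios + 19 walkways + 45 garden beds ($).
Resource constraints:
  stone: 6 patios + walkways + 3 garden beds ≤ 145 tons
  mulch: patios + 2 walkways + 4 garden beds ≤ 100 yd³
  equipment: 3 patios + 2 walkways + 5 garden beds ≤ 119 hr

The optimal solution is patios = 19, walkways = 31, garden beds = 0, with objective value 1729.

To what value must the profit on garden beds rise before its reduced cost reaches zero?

Binding: stone and equipment. Non-binding: mulch (19 unused).
Since mulch is not tight, its dual is 0.
Dual feasibility on the basic columns requires 6·y_stone + 3·y_equipment = 60, 1·y_stone + 2·y_equipment = 19.
This yields shadow prices y_stone = 7, y_equipment = 6.
garden beds enters the basis when its profit ≥ yᵀa₃ = 7·3 + 6·5 = 51.

51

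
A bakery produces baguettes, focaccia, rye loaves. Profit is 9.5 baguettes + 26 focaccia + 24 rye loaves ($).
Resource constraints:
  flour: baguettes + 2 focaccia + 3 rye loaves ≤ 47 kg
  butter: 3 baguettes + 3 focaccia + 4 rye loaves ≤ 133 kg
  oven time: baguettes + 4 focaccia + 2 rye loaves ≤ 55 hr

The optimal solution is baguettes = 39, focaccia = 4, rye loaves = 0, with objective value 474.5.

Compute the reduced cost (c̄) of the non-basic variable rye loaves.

-1

At the optimum: flour uses 47 of 47 (binding); butter uses 129 of 133 (slack = 4); oven time uses 55 of 55 (binding).
Slack constraints have shadow price 0 (complementary slackness).
The binding rows give the dual system: 1·y_flour + 1·y_oven time = 9.5 and 2·y_flour + 4·y_oven time = 26.
Solving: y_flour = 6, y_oven time = 3.5.
Reduced cost of rye loaves: c₃ − yᵀa₃ = 24 − (6·3 + 3.5·2) = 24 − 25 = -1.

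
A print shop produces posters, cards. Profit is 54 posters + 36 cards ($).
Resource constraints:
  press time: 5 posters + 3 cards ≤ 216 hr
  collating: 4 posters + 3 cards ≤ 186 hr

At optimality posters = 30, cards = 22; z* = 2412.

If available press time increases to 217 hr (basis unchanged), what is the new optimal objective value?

2418

Both press time and collating are binding at x*.
From A_Bᵀ y = c: 5·y_press time + 4·y_collating = 54; 3·y_press time + 3·y_collating = 36.
→ y_press time = 6 and y_collating = 6.
Δz = y_press time·Δb = 6 × (1) = 6, so new z* = 2412 + 6 = 2418.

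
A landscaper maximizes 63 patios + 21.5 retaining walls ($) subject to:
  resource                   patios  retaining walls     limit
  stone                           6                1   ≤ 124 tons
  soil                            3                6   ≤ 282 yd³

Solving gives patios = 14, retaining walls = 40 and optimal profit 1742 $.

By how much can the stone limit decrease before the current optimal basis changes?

Binding constraints: stone, soil. The basis is B = [[6,1],[3,6]] with det 33.
Per unit decrease in stone, x* moves by d = (-0.1818, 0.0909).
The basis stays optimal until patios reaches 0; allowable decrease = 77 tons.

77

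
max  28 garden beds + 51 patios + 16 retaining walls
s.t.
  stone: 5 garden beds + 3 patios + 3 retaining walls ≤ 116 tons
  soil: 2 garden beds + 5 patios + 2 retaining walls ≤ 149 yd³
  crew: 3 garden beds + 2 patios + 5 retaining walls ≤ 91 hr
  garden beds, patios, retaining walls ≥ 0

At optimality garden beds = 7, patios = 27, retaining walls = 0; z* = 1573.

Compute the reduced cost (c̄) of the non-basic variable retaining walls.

-8

Check each constraint at x*: stone 116/116 (tight); soil 149/149 (tight); crew 75/91 (slack 16).
Since crew is not tight, its dual is 0.
The binding rows give the dual system: 5·y_stone + 2·y_soil = 28 and 3·y_stone + 5·y_soil = 51.
This yields shadow prices y_stone = 2, y_soil = 9.
Reduced cost of retaining walls: c₃ − yᵀa₃ = 16 − (2·3 + 9·2) = 16 − 24 = -8.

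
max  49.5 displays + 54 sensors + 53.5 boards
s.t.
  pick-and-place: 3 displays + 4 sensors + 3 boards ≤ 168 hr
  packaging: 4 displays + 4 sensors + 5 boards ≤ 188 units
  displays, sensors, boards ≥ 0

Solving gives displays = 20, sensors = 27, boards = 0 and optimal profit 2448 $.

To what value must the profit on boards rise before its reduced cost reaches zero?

58.5

At the optimum: pick-and-place uses 168 of 168 (binding); packaging uses 188 of 188 (binding).
From A_Bᵀ y = c: 3·y_pick-and-place + 4·y_packaging = 49.5; 4·y_pick-and-place + 4·y_packaging = 54.
This yields shadow prices y_pick-and-place = 4.5, y_packaging = 9.
boards enters the basis when its profit ≥ yᵀa₃ = 4.5·3 + 9·5 = 58.5.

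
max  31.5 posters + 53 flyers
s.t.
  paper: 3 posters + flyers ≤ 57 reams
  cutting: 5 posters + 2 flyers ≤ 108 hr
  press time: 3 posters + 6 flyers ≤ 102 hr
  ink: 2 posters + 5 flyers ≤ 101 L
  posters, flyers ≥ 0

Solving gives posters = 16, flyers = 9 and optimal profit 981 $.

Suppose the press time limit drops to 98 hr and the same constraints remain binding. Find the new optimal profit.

At the optimum: paper uses 57 of 57 (binding); cutting uses 98 of 108 (slack = 10); press time uses 102 of 102 (binding); ink uses 77 of 101 (slack = 24).
Slack constraints have shadow price 0 (complementary slackness).
Dual feasibility on the basic columns requires 3·y_paper + 3·y_press time = 31.5, 1·y_paper + 6·y_press time = 53.
This yields shadow prices y_paper = 2, y_press time = 8.5.
Δz = y_press time·Δb = 8.5 × (-4) = -34, so new z* = 981 − 34 = 947.

947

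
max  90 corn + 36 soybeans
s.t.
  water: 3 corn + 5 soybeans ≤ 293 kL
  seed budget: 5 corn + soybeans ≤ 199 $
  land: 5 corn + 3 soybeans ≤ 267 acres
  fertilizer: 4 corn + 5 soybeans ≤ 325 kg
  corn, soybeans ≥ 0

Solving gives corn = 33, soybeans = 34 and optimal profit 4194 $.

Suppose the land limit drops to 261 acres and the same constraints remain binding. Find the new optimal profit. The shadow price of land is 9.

4140

Δb = -6, so new z* = 4194 + (9)·(-6) = 4194 − 54 = 4140.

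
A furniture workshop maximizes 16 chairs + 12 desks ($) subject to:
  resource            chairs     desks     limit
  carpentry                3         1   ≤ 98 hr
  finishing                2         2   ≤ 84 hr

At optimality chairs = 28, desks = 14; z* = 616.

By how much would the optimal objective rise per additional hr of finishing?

At the optimum: carpentry uses 98 of 98 (binding); finishing uses 84 of 84 (binding).
From A_Bᵀ y = c: 3·y_carpentry + 2·y_finishing = 16; 1·y_carpentry + 2·y_finishing = 12.
This yields shadow prices y_carpentry = 2, y_finishing = 5.
Shadow price of finishing = 5.

5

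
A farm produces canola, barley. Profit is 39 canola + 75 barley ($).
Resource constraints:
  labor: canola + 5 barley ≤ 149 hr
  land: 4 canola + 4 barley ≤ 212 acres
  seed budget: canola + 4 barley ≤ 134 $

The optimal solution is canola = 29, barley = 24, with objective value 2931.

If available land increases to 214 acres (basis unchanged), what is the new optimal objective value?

2946

Binding: labor and land. Non-binding: seed budget (9 unused).
Since seed budget is not tight, its dual is 0.
From A_Bᵀ y = c: 1·y_labor + 4·y_land = 39; 5·y_labor + 4·y_land = 75.
Solving: y_labor = 9, y_land = 7.5.
Δz = y_land·Δb = 7.5 × (2) = 15, so new z* = 2931 + 15 = 2946.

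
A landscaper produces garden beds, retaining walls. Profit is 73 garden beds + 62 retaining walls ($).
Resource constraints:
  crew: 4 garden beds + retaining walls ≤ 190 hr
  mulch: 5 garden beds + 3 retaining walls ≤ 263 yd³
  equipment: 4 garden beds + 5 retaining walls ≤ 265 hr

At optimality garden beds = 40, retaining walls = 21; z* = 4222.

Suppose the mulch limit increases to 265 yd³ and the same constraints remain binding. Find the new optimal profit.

4240

Binding: mulch and equipment. Non-binding: crew (9 unused).
Since crew is not tight, its dual is 0.
From A_Bᵀ y = c: 5·y_mulch + 4·y_equipment = 73; 3·y_mulch + 5·y_equipment = 62.
→ y_mulch = 9 and y_equipment = 7.
Δz = y_mulch·Δb = 9 × (2) = 18, so new z* = 4222 + 18 = 4240.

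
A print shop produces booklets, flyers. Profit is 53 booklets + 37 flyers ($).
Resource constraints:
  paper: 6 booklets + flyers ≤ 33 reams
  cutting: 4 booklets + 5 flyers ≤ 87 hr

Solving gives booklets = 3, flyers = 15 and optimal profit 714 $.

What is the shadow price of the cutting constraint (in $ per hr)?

Both paper and cutting are binding at x*.
The binding rows give the dual system: 6·y_paper + 4·y_cutting = 53 and 1·y_paper + 5·y_cutting = 37.
This yields shadow prices y_paper = 4.5, y_cutting = 6.5.
Shadow price of cutting = 6.5.

6.5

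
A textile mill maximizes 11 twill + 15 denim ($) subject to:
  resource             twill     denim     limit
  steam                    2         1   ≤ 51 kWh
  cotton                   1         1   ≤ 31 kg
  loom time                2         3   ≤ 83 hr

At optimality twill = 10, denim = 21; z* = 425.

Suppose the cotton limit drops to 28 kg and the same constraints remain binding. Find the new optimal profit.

Binding: cotton and loom time. Non-binding: steam (10 unused).
Slack constraints have shadow price 0 (complementary slackness).
The binding rows give the dual system: 1·y_cotton + 2·y_loom time = 11 and 1·y_cotton + 3·y_loom time = 15.
→ y_cotton = 3 and y_loom time = 4.
Δz = y_cotton·Δb = 3 × (-3) = -9, so new z* = 425 − 9 = 416.

416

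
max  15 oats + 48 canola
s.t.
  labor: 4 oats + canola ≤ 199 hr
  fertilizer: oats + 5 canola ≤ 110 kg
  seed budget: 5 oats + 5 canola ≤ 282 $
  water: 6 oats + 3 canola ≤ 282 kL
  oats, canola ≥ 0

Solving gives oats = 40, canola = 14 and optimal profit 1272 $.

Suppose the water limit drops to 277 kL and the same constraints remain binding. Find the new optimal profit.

1267

At the optimum: labor uses 174 of 199 (slack = 25); fertilizer uses 110 of 110 (binding); seed budget uses 270 of 282 (slack = 12); water uses 282 of 282 (binding).
Slack constraints have shadow price 0 (complementary slackness).
The binding rows give the dual system: 1·y_fertilizer + 6·y_water = 15 and 5·y_fertilizer + 3·y_water = 48.
→ y_fertilizer = 9 and y_water = 1.
Δz = y_water·Δb = 1 × (-5) = -5, so new z* = 1272 − 5 = 1267.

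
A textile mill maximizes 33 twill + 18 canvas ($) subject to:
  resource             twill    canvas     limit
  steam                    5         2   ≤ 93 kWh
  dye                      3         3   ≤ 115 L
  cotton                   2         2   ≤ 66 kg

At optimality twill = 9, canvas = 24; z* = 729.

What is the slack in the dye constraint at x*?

dye used = 3·9 + 3·24 = 99; slack = 115 − 99 = 16.

16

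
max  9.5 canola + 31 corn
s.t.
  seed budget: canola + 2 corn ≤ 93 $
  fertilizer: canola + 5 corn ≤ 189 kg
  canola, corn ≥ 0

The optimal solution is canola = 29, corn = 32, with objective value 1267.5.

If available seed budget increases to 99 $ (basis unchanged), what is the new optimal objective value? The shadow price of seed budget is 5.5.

1300.5

Δb = 6, so new z* = 1267.5 + (5.5)·(6) = 1267.5 + 33 = 1300.5.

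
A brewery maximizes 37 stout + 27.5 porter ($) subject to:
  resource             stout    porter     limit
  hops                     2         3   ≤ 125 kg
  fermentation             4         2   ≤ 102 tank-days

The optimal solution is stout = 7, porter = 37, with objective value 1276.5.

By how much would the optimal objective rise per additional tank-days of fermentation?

7

Check each constraint at x*: hops 125/125 (tight); fermentation 102/102 (tight).
The binding rows give the dual system: 2·y_hops + 4·y_fermentation = 37 and 3·y_hops + 2·y_fermentation = 27.5.
→ y_hops = 4.5 and y_fermentation = 7.
Shadow price of fermentation = 7.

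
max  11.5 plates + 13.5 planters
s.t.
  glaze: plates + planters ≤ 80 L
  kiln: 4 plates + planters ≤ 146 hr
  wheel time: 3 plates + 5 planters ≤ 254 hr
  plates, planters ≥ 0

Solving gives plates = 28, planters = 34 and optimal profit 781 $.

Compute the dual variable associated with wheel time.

Check each constraint at x*: glaze 62/80 (slack 18); kiln 146/146 (tight); wheel time 254/254 (tight).
Since glaze is not tight, its dual is 0.
The binding rows give the dual system: 4·y_kiln + 3·y_wheel time = 11.5 and 1·y_kiln + 5·y_wheel time = 13.5.
→ y_kiln = 1 and y_wheel time = 2.5.
Shadow price of wheel time = 2.5.

2.5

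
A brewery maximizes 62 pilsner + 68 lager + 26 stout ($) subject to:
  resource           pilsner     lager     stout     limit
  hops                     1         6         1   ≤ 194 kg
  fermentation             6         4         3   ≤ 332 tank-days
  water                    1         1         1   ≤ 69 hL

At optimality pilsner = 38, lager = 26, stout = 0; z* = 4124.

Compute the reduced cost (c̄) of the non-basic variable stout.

-7.5

At the optimum: hops uses 194 of 194 (binding); fermentation uses 332 of 332 (binding); water uses 64 of 69 (slack = 5).
Slack constraints have shadow price 0 (complementary slackness).
Dual feasibility on the basic columns requires 1·y_hops + 6·y_fermentation = 62, 6·y_hops + 4·y_fermentation = 68.
Solving: y_hops = 5, y_fermentation = 9.5.
Reduced cost of stout: c₃ − yᵀa₃ = 26 − (5·1 + 9.5·3) = 26 − 33.5 = -7.5.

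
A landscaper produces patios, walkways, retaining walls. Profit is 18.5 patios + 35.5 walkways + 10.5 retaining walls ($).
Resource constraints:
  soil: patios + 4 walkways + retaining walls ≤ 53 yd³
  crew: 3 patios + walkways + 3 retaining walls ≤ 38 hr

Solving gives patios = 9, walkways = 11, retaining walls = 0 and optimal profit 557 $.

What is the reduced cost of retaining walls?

At the optimum: soil uses 53 of 53 (binding); crew uses 38 of 38 (binding).
From A_Bᵀ y = c: 1·y_soil + 3·y_crew = 18.5; 4·y_soil + 1·y_crew = 35.5.
→ y_soil = 8 and y_crew = 3.5.
Reduced cost of retaining walls: c₃ − yᵀa₃ = 10.5 − (8·1 + 3.5·3) = 10.5 − 18.5 = -8.

-8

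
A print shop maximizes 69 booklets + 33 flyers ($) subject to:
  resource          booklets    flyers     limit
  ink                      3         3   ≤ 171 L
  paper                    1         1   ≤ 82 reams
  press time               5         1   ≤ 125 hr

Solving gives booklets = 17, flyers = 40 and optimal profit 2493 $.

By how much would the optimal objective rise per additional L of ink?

At the optimum: ink uses 171 of 171 (binding); paper uses 57 of 82 (slack = 25); press time uses 125 of 125 (binding).
Since paper is not tight, its dual is 0.
Dual feasibility on the basic columns requires 3·y_ink + 5·y_press time = 69, 3·y_ink + 1·y_press time = 33.
This yields shadow prices y_ink = 8, y_press time = 9.
Shadow price of ink = 8.

8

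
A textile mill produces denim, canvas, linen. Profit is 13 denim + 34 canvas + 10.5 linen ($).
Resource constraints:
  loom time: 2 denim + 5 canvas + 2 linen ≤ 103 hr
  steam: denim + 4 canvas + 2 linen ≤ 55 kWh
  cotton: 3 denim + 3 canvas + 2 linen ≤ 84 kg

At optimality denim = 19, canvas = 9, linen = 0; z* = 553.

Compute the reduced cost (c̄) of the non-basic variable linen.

-7.5

Check each constraint at x*: loom time 83/103 (slack 20); steam 55/55 (tight); cotton 84/84 (tight).
Since loom time is not tight, its dual is 0.
From A_Bᵀ y = c: 1·y_steam + 3·y_cotton = 13; 4·y_steam + 3·y_cotton = 34.
This yields shadow prices y_steam = 7, y_cotton = 2.
Reduced cost of linen: c₃ − yᵀa₃ = 10.5 − (7·2 + 2·2) = 10.5 − 18 = -7.5.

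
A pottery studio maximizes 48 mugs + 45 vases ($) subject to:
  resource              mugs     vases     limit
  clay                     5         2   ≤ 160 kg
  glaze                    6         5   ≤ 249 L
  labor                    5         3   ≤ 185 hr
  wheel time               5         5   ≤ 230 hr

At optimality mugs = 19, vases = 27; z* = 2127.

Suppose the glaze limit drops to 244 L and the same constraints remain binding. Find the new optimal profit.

2112

At the optimum: clay uses 149 of 160 (slack = 11); glaze uses 249 of 249 (binding); labor uses 176 of 185 (slack = 9); wheel time uses 230 of 230 (binding).
By complementary slackness, y = 0 for the non-binding constraints.
From A_Bᵀ y = c: 6·y_glaze + 5·y_wheel time = 48; 5·y_glaze + 5·y_wheel time = 45.
This yields shadow prices y_glaze = 3, y_wheel time = 6.
Δz = y_glaze·Δb = 3 × (-5) = -15, so new z* = 2127 − 15 = 2112.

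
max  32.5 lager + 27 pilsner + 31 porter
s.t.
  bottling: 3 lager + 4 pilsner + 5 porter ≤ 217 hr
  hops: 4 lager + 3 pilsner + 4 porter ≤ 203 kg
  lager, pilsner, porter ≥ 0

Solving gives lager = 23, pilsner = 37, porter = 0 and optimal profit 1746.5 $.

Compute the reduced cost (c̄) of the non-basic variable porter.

Check each constraint at x*: bottling 217/217 (tight); hops 203/203 (tight).
From A_Bᵀ y = c: 3·y_bottling + 4·y_hops = 32.5; 4·y_bottling + 3·y_hops = 27.
→ y_bottling = 1.5 and y_hops = 7.
Reduced cost of porter: c₃ − yᵀa₃ = 31 − (1.5·5 + 7·4) = 31 − 35.5 = -4.5.

-4.5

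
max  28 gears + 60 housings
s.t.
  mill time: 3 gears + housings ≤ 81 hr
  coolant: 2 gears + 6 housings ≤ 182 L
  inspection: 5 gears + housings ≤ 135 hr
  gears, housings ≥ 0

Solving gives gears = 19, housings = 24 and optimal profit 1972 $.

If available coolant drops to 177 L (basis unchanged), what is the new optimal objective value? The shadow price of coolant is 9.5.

Δb = -5, so new z* = 1972 + (9.5)·(-5) = 1972 − 47.5 = 1924.5.

1924.5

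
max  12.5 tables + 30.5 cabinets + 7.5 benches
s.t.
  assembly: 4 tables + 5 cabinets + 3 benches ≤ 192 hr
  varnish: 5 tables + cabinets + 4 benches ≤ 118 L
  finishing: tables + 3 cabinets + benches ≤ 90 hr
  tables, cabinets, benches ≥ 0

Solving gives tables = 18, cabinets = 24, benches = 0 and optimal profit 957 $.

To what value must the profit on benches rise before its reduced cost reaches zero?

Check each constraint at x*: assembly 192/192 (tight); varnish 114/118 (slack 4); finishing 90/90 (tight).
Slack constraints have shadow price 0 (complementary slackness).
Dual feasibility on the basic columns requires 4·y_assembly + 1·y_finishing = 12.5, 5·y_assembly + 3·y_finishing = 30.5.
This yields shadow prices y_assembly = 1, y_finishing = 8.5.
benches enters the basis when its profit ≥ yᵀa₃ = 1·3 + 8.5·1 = 11.5.

11.5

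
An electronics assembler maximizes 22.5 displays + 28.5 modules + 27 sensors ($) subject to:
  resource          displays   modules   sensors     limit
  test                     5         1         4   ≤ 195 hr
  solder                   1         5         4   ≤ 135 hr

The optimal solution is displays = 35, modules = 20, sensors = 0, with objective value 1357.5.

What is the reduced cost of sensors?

-7

At the optimum: test uses 195 of 195 (binding); solder uses 135 of 135 (binding).
From A_Bᵀ y = c: 5·y_test + 1·y_solder = 22.5; 1·y_test + 5·y_solder = 28.5.
→ y_test = 3.5 and y_solder = 5.
Reduced cost of sensors: c₃ − yᵀa₃ = 27 − (3.5·4 + 5·4) = 27 − 34 = -7.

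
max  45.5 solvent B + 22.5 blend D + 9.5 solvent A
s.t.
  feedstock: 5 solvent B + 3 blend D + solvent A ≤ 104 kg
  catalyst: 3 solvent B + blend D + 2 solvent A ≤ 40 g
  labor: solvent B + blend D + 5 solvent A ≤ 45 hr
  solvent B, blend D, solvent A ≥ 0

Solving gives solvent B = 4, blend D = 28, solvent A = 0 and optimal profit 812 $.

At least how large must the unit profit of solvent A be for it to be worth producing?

17.5

At the optimum: feedstock uses 104 of 104 (binding); catalyst uses 40 of 40 (binding); labor uses 32 of 45 (slack = 13).
Slack constraints have shadow price 0 (complementary slackness).
From A_Bᵀ y = c: 5·y_feedstock + 3·y_catalyst = 45.5; 3·y_feedstock + 1·y_catalyst = 22.5.
→ y_feedstock = 5.5 and y_catalyst = 6.
solvent A enters the basis when its profit ≥ yᵀa₃ = 5.5·1 + 6·2 = 17.5.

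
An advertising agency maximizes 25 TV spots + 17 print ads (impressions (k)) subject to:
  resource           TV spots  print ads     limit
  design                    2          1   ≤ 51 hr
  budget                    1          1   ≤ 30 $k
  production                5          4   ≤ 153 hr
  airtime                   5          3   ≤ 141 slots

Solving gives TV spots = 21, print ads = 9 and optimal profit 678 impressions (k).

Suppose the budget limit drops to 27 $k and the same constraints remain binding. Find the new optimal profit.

651

At the optimum: design uses 51 of 51 (binding); budget uses 30 of 30 (binding); production uses 141 of 153 (slack = 12); airtime uses 132 of 141 (slack = 9).
Slack constraints have shadow price 0 (complementary slackness).
The binding rows give the dual system: 2·y_design + 1·y_budget = 25 and 1·y_design + 1·y_budget = 17.
This yields shadow prices y_design = 8, y_budget = 9.
Δz = y_budget·Δb = 9 × (-3) = -27, so new z* = 678 − 27 = 651.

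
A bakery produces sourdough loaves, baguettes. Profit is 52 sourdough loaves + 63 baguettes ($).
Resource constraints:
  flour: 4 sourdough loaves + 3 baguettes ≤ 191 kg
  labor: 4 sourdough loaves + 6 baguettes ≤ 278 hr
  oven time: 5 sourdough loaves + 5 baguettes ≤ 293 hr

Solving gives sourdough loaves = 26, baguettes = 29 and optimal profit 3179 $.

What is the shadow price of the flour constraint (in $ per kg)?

5

Binding: flour and labor. Non-binding: oven time (18 unused).
Slack constraints have shadow price 0 (complementary slackness).
The binding rows give the dual system: 4·y_flour + 4·y_labor = 52 and 3·y_flour + 6·y_labor = 63.
This yields shadow prices y_flour = 5, y_labor = 8.
Shadow price of flour = 5.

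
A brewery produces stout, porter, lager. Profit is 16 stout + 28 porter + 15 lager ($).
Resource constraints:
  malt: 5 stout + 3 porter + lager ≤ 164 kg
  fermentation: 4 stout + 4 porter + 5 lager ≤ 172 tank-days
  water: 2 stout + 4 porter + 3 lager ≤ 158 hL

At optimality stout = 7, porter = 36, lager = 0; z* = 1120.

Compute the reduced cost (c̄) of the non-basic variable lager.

-8

At the optimum: malt uses 143 of 164 (slack = 21); fermentation uses 172 of 172 (binding); water uses 158 of 158 (binding).
By complementary slackness, y = 0 for the non-binding constraint.
The binding rows give the dual system: 4·y_fermentation + 2·y_water = 16 and 4·y_fermentation + 4·y_water = 28.
This yields shadow prices y_fermentation = 1, y_water = 6.
Reduced cost of lager: c₃ − yᵀa₃ = 15 − (1·5 + 6·3) = 15 − 23 = -8.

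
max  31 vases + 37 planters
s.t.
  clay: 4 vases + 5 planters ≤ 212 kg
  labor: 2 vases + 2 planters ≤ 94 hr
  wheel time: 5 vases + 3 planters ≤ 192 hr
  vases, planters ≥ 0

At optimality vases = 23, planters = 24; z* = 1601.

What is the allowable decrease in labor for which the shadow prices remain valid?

Binding constraints: clay, labor. The basis is B = [[4,5],[2,2]] with det -2.
Per unit decrease in labor, x* moves by d = (-2.5, 2).
The basis stays optimal until vases reaches 0; allowable decrease = 9.2 hr.

9.2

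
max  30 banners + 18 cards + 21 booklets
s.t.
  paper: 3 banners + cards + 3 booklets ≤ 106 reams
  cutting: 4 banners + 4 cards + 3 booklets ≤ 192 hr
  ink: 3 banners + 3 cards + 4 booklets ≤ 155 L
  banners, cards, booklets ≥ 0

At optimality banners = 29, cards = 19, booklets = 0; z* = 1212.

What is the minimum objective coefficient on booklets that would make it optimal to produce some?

Binding: paper and cutting. Non-binding: ink (11 unused).
Since ink is not tight, its dual is 0.
From A_Bᵀ y = c: 3·y_paper + 4·y_cutting = 30; 1·y_paper + 4·y_cutting = 18.
Solving: y_paper = 6, y_cutting = 3.
booklets enters the basis when its profit ≥ yᵀa₃ = 6·3 + 3·3 = 27.

27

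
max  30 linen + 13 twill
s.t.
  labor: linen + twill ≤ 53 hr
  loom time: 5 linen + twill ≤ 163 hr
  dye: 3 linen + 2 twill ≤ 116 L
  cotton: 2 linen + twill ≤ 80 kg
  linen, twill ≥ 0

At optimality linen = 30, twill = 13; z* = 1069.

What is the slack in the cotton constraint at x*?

cotton used = 2·30 + 1·13 = 73; slack = 80 − 73 = 7.

7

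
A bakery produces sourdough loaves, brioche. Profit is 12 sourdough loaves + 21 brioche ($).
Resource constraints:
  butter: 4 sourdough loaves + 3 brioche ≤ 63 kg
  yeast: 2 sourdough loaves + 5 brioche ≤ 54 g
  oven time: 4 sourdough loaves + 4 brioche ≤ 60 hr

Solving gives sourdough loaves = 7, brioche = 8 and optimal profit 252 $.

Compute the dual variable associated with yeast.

3

Check each constraint at x*: butter 52/63 (slack 11); yeast 54/54 (tight); oven time 60/60 (tight).
Since butter is not tight, its dual is 0.
The binding rows give the dual system: 2·y_yeast + 4·y_oven time = 12 and 5·y_yeast + 4·y_oven time = 21.
→ y_yeast = 3 and y_oven time = 1.5.
Shadow price of yeast = 3.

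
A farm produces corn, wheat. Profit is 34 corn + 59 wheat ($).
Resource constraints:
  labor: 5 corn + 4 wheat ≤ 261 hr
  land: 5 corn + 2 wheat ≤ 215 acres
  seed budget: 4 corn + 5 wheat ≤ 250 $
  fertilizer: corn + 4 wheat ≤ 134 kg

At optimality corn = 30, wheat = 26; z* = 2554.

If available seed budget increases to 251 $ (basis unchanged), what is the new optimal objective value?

At the optimum: labor uses 254 of 261 (slack = 7); land uses 202 of 215 (slack = 13); seed budget uses 250 of 250 (binding); fertilizer uses 134 of 134 (binding).
By complementary slackness, y = 0 for the non-binding constraints.
The binding rows give the dual system: 4·y_seed budget + 1·y_fertilizer = 34 and 5·y_seed budget + 4·y_fertilizer = 59.
Solving: y_seed budget = 7, y_fertilizer = 6.
Δz = y_seed budget·Δb = 7 × (1) = 7, so new z* = 2554 + 7 = 2561.

2561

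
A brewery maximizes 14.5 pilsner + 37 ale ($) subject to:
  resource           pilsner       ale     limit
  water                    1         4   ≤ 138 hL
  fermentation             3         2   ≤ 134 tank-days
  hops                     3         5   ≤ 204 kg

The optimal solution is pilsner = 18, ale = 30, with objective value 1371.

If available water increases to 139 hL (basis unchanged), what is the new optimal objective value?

At the optimum: water uses 138 of 138 (binding); fermentation uses 114 of 134 (slack = 20); hops uses 204 of 204 (binding).
By complementary slackness, y = 0 for the non-binding constraint.
The binding rows give the dual system: 1·y_water + 3·y_hops = 14.5 and 4·y_water + 5·y_hops = 37.
Solving: y_water = 5.5, y_hops = 3.
Δz = y_water·Δb = 5.5 × (1) = 5.5, so new z* = 1371 + 5.5 = 1376.5.

1376.5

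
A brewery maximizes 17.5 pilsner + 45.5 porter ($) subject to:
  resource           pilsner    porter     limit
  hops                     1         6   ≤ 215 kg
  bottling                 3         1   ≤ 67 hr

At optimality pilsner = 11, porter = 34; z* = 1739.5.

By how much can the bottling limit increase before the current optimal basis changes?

578

Binding constraints: hops, bottling. The basis is B = [[1,6],[3,1]] with det -17.
Per unit increase in bottling, x* moves by d = (0.3529, -0.0588).
The basis stays optimal until porter reaches 0; allowable increase = 578 hr.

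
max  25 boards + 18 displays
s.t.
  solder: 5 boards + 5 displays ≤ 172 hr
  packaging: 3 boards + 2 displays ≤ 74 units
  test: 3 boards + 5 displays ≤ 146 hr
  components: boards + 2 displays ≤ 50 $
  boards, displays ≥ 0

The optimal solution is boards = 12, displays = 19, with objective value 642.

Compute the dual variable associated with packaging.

Binding: packaging and components. Non-binding: solder (17 unused), test (15 unused).
Slack constraints have shadow price 0 (complementary slackness).
From A_Bᵀ y = c: 3·y_packaging + 1·y_components = 25; 2·y_packaging + 2·y_components = 18.
→ y_packaging = 8 and y_components = 1.
Shadow price of packaging = 8.

8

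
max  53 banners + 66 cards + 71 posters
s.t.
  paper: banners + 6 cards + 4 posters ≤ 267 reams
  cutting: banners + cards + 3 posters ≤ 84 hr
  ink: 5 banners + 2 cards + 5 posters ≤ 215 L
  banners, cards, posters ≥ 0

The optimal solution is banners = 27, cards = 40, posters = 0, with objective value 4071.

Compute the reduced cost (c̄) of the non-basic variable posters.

Binding: paper and ink. Non-binding: cutting (17 unused).
Slack constraints have shadow price 0 (complementary slackness).
From A_Bᵀ y = c: 1·y_paper + 5·y_ink = 53; 6·y_paper + 2·y_ink = 66.
→ y_paper = 8 and y_ink = 9.
Reduced cost of posters: c₃ − yᵀa₃ = 71 − (8·4 + 9·5) = 71 − 77 = -6.

-6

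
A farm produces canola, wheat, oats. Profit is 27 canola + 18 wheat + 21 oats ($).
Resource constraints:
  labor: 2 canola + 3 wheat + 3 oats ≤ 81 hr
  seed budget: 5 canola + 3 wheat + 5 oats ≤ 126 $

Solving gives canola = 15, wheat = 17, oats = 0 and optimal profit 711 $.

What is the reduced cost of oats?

-7

Check each constraint at x*: labor 81/81 (tight); seed budget 126/126 (tight).
From A_Bᵀ y = c: 2·y_labor + 5·y_seed budget = 27; 3·y_labor + 3·y_seed budget = 18.
This yields shadow prices y_labor = 1, y_seed budget = 5.
Reduced cost of oats: c₃ − yᵀa₃ = 21 − (1·3 + 5·5) = 21 − 28 = -7.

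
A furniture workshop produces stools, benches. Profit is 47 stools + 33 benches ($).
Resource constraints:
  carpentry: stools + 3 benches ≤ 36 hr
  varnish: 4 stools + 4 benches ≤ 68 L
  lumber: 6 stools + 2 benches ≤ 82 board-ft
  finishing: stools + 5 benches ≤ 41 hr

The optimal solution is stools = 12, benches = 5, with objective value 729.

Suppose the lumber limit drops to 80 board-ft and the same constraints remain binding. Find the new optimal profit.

Check each constraint at x*: carpentry 27/36 (slack 9); varnish 68/68 (tight); lumber 82/82 (tight); finishing 37/41 (slack 4).
By complementary slackness, y = 0 for the non-binding constraints.
Dual feasibility on the basic columns requires 4·y_varnish + 6·y_lumber = 47, 4·y_varnish + 2·y_lumber = 33.
Solving: y_varnish = 6.5, y_lumber = 3.5.
Δz = y_lumber·Δb = 3.5 × (-2) = -7, so new z* = 729 − 7 = 722.

722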